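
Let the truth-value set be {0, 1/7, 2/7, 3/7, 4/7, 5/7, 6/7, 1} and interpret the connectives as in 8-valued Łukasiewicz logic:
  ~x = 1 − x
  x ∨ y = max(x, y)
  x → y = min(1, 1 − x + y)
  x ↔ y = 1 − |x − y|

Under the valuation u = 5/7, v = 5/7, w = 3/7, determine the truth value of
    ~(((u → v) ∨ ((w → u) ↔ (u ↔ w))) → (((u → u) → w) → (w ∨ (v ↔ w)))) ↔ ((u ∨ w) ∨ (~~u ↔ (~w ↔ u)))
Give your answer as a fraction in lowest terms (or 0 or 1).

1/7

u → v = 5/7 → 5/7 = 1
w → u = 3/7 → 5/7 = 1
u ↔ w = 5/7 ↔ 3/7 = 5/7
(w → u) ↔ (u ↔ w) = 1 ↔ 5/7 = 5/7
(u → v) ∨ ((w → u) ↔ (u ↔ w)) = 1 ∨ 5/7 = 1
u → u = 5/7 → 5/7 = 1
(u → u) → w = 1 → 3/7 = 3/7
v ↔ w = 5/7 ↔ 3/7 = 5/7
w ∨ (v ↔ w) = 3/7 ∨ 5/7 = 5/7
((u → u) → w) → (w ∨ (v ↔ w)) = 3/7 → 5/7 = 1
((u → v) ∨ ((w → u) ↔ (u ↔ w))) → (((u → u) → w) → (w ∨ (v ↔ w))) = 1 → 1 = 1
~(((u → v) ∨ ((w → u) ↔ (u ↔ w))) → (((u → u) → w) → (w ∨ (v ↔ w)))) = ~1 = 0
u ∨ w = 5/7 ∨ 3/7 = 5/7
~u = ~5/7 = 2/7
~~u = ~2/7 = 5/7
~w = ~3/7 = 4/7
~w ↔ u = 4/7 ↔ 5/7 = 6/7
~~u ↔ (~w ↔ u) = 5/7 ↔ 6/7 = 6/7
(u ∨ w) ∨ (~~u ↔ (~w ↔ u)) = 5/7 ∨ 6/7 = 6/7
~(((u → v) ∨ ((w → u) ↔ (u ↔ w))) → (((u → u) → w) → (w ∨ (v ↔ w)))) ↔ ((u ∨ w) ∨ (~~u ↔ (~w ↔ u))) = 0 ↔ 6/7 = 1/7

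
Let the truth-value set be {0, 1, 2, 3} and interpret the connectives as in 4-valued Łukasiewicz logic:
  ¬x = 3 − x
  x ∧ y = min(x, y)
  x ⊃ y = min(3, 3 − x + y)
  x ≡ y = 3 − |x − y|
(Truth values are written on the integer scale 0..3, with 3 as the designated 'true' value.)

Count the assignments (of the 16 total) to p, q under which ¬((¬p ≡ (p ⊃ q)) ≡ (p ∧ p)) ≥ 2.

7

p = 0, q = 0 ↦ 3  ≥
p = 0, q = 1 ↦ 3  ≥
p = 0, q = 2 ↦ 3  ≥
p = 0, q = 3 ↦ 3  ≥
p = 1, q = 0 ↦ 2  ≥
p = 1, q = 1 ↦ 1  <
p = 1, q = 2 ↦ 1  <
p = 1, q = 3 ↦ 1  <
p = 2, q = 0 ↦ 1  <
p = 2, q = 1 ↦ 0  <
p = 2, q = 2 ↦ 1  <
p = 2, q = 3 ↦ 1  <
p = 3, q = 0 ↦ 0  <
p = 3, q = 1 ↦ 1  <
p = 3, q = 2 ↦ 2  ≥
p = 3, q = 3 ↦ 3  ≥
So 7 of the 16 assignments meet the threshold.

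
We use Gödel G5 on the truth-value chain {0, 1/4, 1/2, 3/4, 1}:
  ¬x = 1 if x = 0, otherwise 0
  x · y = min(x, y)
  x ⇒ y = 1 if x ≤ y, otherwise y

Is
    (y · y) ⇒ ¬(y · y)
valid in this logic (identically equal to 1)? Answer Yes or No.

Counterexample: take y = 1/4.
y · y = 1/4 · 1/4 = 1/4
¬(y · y) = ¬1/4 = 0
(y · y) ⇒ ¬(y · y) = 1/4 ⇒ 0 = 0
This gives 0 ≠ 1.

No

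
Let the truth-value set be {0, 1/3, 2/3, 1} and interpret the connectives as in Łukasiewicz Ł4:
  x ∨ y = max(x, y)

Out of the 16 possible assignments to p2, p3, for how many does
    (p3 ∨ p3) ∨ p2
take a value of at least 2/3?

12

p2 = 0, p3 = 0 ↦ 0  <
p2 = 0, p3 = 1/3 ↦ 1/3  <
p2 = 0, p3 = 2/3 ↦ 2/3  ≥
p2 = 0, p3 = 1 ↦ 1  ≥
p2 = 1/3, p3 = 0 ↦ 1/3  <
p2 = 1/3, p3 = 1/3 ↦ 1/3  <
p2 = 1/3, p3 = 2/3 ↦ 2/3  ≥
p2 = 1/3, p3 = 1 ↦ 1  ≥
p2 = 2/3, p3 = 0 ↦ 2/3  ≥
p2 = 2/3, p3 = 1/3 ↦ 2/3  ≥
p2 = 2/3, p3 = 2/3 ↦ 2/3  ≥
p2 = 2/3, p3 = 1 ↦ 1  ≥
p2 = 1, p3 = 0 ↦ 1  ≥
p2 = 1, p3 = 1/3 ↦ 1  ≥
p2 = 1, p3 = 2/3 ↦ 1  ≥
p2 = 1, p3 = 1 ↦ 1  ≥
So 12 of the 16 assignments meet the threshold.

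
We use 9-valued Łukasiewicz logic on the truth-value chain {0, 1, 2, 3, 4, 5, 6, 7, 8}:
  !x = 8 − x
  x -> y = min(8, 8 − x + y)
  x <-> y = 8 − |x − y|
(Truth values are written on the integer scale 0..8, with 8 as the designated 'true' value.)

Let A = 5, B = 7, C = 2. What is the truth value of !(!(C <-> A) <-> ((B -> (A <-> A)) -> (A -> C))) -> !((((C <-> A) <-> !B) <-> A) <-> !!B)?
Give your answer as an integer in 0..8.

C <-> A = 2 <-> 5 = 5
!(C <-> A) = !5 = 3
A <-> A = 5 <-> 5 = 8
B -> (A <-> A) = 7 -> 8 = 8
A -> C = 5 -> 2 = 5
(B -> (A <-> A)) -> (A -> C) = 8 -> 5 = 5
!(C <-> A) <-> ((B -> (A <-> A)) -> (A -> C)) = 3 <-> 5 = 6
!(!(C <-> A) <-> ((B -> (A <-> A)) -> (A -> C))) = !6 = 2
C <-> A = 2 <-> 5 = 5
!B = !7 = 1
(C <-> A) <-> !B = 5 <-> 1 = 4
((C <-> A) <-> !B) <-> A = 4 <-> 5 = 7
!B = !7 = 1
!!B = !1 = 7
(((C <-> A) <-> !B) <-> A) <-> !!B = 7 <-> 7 = 8
!((((C <-> A) <-> !B) <-> A) <-> !!B) = !8 = 0
!(!(C <-> A) <-> ((B -> (A <-> A)) -> (A -> C))) -> !((((C <-> A) <-> !B) <-> A) <-> !!B) = 2 -> 0 = 6

6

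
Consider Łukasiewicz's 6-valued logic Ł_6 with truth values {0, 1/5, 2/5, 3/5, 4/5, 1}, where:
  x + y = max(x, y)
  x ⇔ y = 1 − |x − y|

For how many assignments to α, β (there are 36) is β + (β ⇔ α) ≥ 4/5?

23

value 1: 11 assignments (counts)
value 4/5: 12 assignments (counts)
value 3/5: 7 assignments
value 2/5: 3 assignments
value 1/5: 2 assignments
value 0: 1 assignment
So 23 of the 36 assignments meet the threshold.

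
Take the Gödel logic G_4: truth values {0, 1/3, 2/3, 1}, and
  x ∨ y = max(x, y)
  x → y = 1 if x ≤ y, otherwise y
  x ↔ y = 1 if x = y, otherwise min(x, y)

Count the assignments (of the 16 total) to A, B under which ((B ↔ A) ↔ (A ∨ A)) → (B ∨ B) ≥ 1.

A = 0, B = 0 ↦ 1  ≥
A = 0, B = 1/3 ↦ 1/3  <
A = 0, B = 2/3 ↦ 2/3  <
A = 0, B = 1 ↦ 1  ≥
A = 1/3, B = 0 ↦ 1  ≥
A = 1/3, B = 1/3 ↦ 1  ≥
A = 1/3, B = 2/3 ↦ 2/3  <
A = 1/3, B = 1 ↦ 1  ≥
A = 2/3, B = 0 ↦ 1  ≥
A = 2/3, B = 1/3 ↦ 1  ≥
A = 2/3, B = 2/3 ↦ 1  ≥
A = 2/3, B = 1 ↦ 1  ≥
A = 1, B = 0 ↦ 1  ≥
A = 1, B = 1/3 ↦ 1  ≥
A = 1, B = 2/3 ↦ 1  ≥
A = 1, B = 1 ↦ 1  ≥
So 13 of the 16 assignments meet the threshold.

13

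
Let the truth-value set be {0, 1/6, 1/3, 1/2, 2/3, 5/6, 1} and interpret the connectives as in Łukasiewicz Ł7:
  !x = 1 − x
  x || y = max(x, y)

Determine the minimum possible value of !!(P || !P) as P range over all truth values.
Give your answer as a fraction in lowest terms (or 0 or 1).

1/2

Take P = 1/2:
!P = !1/2 = 1/2
P || !P = 1/2 || 1/2 = 1/2
!(P || !P) = !1/2 = 1/2
!!(P || !P) = !1/2 = 1/2
No assignment yields a value below 1/2, so this is the minimum.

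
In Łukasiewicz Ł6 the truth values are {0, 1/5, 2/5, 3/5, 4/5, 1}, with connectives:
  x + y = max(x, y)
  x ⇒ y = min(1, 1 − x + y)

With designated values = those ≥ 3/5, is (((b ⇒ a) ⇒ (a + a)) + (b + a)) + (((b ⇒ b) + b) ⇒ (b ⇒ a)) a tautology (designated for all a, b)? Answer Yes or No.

At a = 0, b = 3/5, for instance:
b ⇒ a = 3/5 ⇒ 0 = 2/5
a + a = 0 + 0 = 0
(b ⇒ a) ⇒ (a + a) = 2/5 ⇒ 0 = 3/5
b + a = 3/5 + 0 = 3/5
((b ⇒ a) ⇒ (a + a)) + (b + a) = 3/5 + 3/5 = 3/5
b ⇒ b = 3/5 ⇒ 3/5 = 1
(b ⇒ b) + b = 1 + 3/5 = 1
b ⇒ a = 3/5 ⇒ 0 = 2/5
((b ⇒ b) + b) ⇒ (b ⇒ a) = 1 ⇒ 2/5 = 2/5
(((b ⇒ a) ⇒ (a + a)) + (b + a)) + (((b ⇒ b) + b) ⇒ (b ⇒ a)) = 3/5 + 2/5 = 3/5
and checking the remaining 35 assignments likewise gives ≥ 3/5 in every case.

Yes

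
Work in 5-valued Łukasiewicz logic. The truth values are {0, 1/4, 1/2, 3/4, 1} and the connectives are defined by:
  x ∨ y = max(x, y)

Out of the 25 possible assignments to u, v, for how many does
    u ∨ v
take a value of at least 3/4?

16

value 1: 9 assignments (counts)
value 3/4: 7 assignments (counts)
value 1/2: 5 assignments
value 1/4: 3 assignments
value 0: 1 assignment
So 16 of the 25 assignments meet the threshold.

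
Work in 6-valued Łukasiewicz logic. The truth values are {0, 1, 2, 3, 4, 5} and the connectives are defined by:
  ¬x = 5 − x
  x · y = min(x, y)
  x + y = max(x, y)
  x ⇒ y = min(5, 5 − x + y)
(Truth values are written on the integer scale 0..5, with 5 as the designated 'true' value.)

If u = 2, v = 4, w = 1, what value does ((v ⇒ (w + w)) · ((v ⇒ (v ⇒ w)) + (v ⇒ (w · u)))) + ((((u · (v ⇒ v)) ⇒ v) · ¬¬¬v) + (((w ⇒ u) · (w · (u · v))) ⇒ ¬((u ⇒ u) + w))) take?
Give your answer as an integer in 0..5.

w + w = 1 + 1 = 1
v ⇒ (w + w) = 4 ⇒ 1 = 2
v ⇒ w = 4 ⇒ 1 = 2
v ⇒ (v ⇒ w) = 4 ⇒ 2 = 3
w · u = 1 · 2 = 1
v ⇒ (w · u) = 4 ⇒ 1 = 2
(v ⇒ (v ⇒ w)) + (v ⇒ (w · u)) = 3 + 2 = 3
(v ⇒ (w + w)) · ((v ⇒ (v ⇒ w)) + (v ⇒ (w · u))) = 2 · 3 = 2
v ⇒ v = 4 ⇒ 4 = 5
u · (v ⇒ v) = 2 · 5 = 2
(u · (v ⇒ v)) ⇒ v = 2 ⇒ 4 = 5
¬v = ¬4 = 1
¬¬v = ¬1 = 4
¬¬¬v = ¬4 = 1
((u · (v ⇒ v)) ⇒ v) · ¬¬¬v = 5 · 1 = 1
w ⇒ u = 1 ⇒ 2 = 5
u · v = 2 · 4 = 2
w · (u · v) = 1 · 2 = 1
(w ⇒ u) · (w · (u · v)) = 5 · 1 = 1
u ⇒ u = 2 ⇒ 2 = 5
(u ⇒ u) + w = 5 + 1 = 5
¬((u ⇒ u) + w) = ¬5 = 0
((w ⇒ u) · (w · (u · v))) ⇒ ¬((u ⇒ u) + w) = 1 ⇒ 0 = 4
(((u · (v ⇒ v)) ⇒ v) · ¬¬¬v) + (((w ⇒ u) · (w · (u · v))) ⇒ ¬((u ⇒ u) + w)) = 1 + 4 = 4
((v ⇒ (w + w)) · ((v ⇒ (v ⇒ w)) + (v ⇒ (w · u)))) + ((((u · (v ⇒ v)) ⇒ v) · ¬¬¬v) + (((w ⇒ u) · (w · (u · v))) ⇒ ¬((u ⇒ u) + w))) = 2 + 4 = 4

4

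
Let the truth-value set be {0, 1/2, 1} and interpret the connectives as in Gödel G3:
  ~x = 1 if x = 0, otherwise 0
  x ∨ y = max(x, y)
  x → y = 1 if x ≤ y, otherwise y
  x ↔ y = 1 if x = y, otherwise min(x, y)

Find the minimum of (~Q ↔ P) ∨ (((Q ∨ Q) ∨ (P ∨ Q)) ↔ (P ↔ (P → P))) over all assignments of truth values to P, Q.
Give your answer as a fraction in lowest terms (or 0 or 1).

1/2

Take P = 1/2, Q = 1:
~Q = ~1 = 0
~Q ↔ P = 0 ↔ 1/2 = 0
Q ∨ Q = 1 ∨ 1 = 1
P ∨ Q = 1/2 ∨ 1 = 1
(Q ∨ Q) ∨ (P ∨ Q) = 1 ∨ 1 = 1
P → P = 1/2 → 1/2 = 1
P ↔ (P → P) = 1/2 ↔ 1 = 1/2
((Q ∨ Q) ∨ (P ∨ Q)) ↔ (P ↔ (P → P)) = 1 ↔ 1/2 = 1/2
(~Q ↔ P) ∨ (((Q ∨ Q) ∨ (P ∨ Q)) ↔ (P ↔ (P → P))) = 0 ∨ 1/2 = 1/2
No assignment yields a value below 1/2, so this is the minimum.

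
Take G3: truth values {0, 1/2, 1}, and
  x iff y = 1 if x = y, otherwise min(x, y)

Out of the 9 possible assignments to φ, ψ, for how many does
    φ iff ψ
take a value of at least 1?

3

φ = 0, ψ = 0 ↦ 1  ≥
φ = 0, ψ = 1/2 ↦ 0  <
φ = 0, ψ = 1 ↦ 0  <
φ = 1/2, ψ = 0 ↦ 0  <
φ = 1/2, ψ = 1/2 ↦ 1  ≥
φ = 1/2, ψ = 1 ↦ 1/2  <
φ = 1, ψ = 0 ↦ 0  <
φ = 1, ψ = 1/2 ↦ 1/2  <
φ = 1, ψ = 1 ↦ 1  ≥
So 3 of the 9 assignments meet the threshold.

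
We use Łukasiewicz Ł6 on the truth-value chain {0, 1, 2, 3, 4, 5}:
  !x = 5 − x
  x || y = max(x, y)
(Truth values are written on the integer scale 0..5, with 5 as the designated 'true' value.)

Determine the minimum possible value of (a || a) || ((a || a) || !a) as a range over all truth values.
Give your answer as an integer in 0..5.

Take a = 2:
a || a = 2 || 2 = 2
a || a = 2 || 2 = 2
!a = !2 = 3
(a || a) || !a = 2 || 3 = 3
(a || a) || ((a || a) || !a) = 2 || 3 = 3
No assignment yields a value below 3, so this is the minimum.

3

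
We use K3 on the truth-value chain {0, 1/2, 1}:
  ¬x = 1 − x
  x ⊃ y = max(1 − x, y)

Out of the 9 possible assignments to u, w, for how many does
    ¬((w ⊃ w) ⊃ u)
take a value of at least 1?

u = 0, w = 0 ↦ 1  ≥
u = 0, w = 1/2 ↦ 1/2  <
u = 0, w = 1 ↦ 1  ≥
u = 1/2, w = 0 ↦ 1/2  <
u = 1/2, w = 1/2 ↦ 1/2  <
u = 1/2, w = 1 ↦ 1/2  <
u = 1, w = 0 ↦ 0  <
u = 1, w = 1/2 ↦ 0  <
u = 1, w = 1 ↦ 0  <
So 2 of the 9 assignments meet the threshold.

2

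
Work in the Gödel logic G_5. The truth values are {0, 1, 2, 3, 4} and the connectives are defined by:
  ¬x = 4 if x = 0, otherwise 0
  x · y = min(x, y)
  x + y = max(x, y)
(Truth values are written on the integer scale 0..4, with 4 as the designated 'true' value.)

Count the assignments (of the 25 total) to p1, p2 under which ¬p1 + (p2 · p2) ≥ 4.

value 4: 9 assignments (counts)
value 3: 4 assignments
value 2: 4 assignments
value 1: 4 assignments
value 0: 4 assignments
So 9 of the 25 assignments meet the threshold.

9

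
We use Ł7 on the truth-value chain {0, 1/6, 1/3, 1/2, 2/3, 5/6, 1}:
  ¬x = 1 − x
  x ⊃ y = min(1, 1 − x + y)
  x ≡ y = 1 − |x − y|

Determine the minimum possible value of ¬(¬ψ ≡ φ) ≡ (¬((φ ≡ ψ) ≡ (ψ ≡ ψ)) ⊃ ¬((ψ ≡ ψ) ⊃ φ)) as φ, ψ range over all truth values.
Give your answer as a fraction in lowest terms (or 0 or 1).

0

Take φ = 0, ψ = 1:
¬ψ = ¬1 = 0
¬ψ ≡ φ = 0 ≡ 0 = 1
¬(¬ψ ≡ φ) = ¬1 = 0
φ ≡ ψ = 0 ≡ 1 = 0
ψ ≡ ψ = 1 ≡ 1 = 1
(φ ≡ ψ) ≡ (ψ ≡ ψ) = 0 ≡ 1 = 0
¬((φ ≡ ψ) ≡ (ψ ≡ ψ)) = ¬0 = 1
ψ ≡ ψ = 1 ≡ 1 = 1
(ψ ≡ ψ) ⊃ φ = 1 ⊃ 0 = 0
¬((ψ ≡ ψ) ⊃ φ) = ¬0 = 1
¬((φ ≡ ψ) ≡ (ψ ≡ ψ)) ⊃ ¬((ψ ≡ ψ) ⊃ φ) = 1 ⊃ 1 = 1
¬(¬ψ ≡ φ) ≡ (¬((φ ≡ ψ) ≡ (ψ ≡ ψ)) ⊃ ¬((ψ ≡ ψ) ⊃ φ)) = 0 ≡ 1 = 0
No assignment yields a value below 0, so this is the minimum.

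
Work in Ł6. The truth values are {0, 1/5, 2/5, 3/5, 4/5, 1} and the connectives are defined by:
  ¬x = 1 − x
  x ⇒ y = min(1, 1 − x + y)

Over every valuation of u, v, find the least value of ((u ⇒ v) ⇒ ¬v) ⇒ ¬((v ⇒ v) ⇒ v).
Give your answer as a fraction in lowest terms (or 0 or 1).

Take u = 4/5, v = 2/5:
u ⇒ v = 4/5 ⇒ 2/5 = 3/5
¬v = ¬2/5 = 3/5
(u ⇒ v) ⇒ ¬v = 3/5 ⇒ 3/5 = 1
v ⇒ v = 2/5 ⇒ 2/5 = 1
(v ⇒ v) ⇒ v = 1 ⇒ 2/5 = 2/5
¬((v ⇒ v) ⇒ v) = ¬2/5 = 3/5
((u ⇒ v) ⇒ ¬v) ⇒ ¬((v ⇒ v) ⇒ v) = 1 ⇒ 3/5 = 3/5
No assignment yields a value below 3/5, so this is the minimum.

3/5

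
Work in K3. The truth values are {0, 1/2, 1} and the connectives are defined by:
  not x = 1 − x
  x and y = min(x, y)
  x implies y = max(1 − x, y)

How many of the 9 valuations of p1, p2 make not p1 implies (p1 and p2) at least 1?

p1 = 0, p2 = 0 ↦ 0  <
p1 = 0, p2 = 1/2 ↦ 0  <
p1 = 0, p2 = 1 ↦ 0  <
p1 = 1/2, p2 = 0 ↦ 1/2  <
p1 = 1/2, p2 = 1/2 ↦ 1/2  <
p1 = 1/2, p2 = 1 ↦ 1/2  <
p1 = 1, p2 = 0 ↦ 1  ≥
p1 = 1, p2 = 1/2 ↦ 1  ≥
p1 = 1, p2 = 1 ↦ 1  ≥
So 3 of the 9 assignments meet the threshold.

3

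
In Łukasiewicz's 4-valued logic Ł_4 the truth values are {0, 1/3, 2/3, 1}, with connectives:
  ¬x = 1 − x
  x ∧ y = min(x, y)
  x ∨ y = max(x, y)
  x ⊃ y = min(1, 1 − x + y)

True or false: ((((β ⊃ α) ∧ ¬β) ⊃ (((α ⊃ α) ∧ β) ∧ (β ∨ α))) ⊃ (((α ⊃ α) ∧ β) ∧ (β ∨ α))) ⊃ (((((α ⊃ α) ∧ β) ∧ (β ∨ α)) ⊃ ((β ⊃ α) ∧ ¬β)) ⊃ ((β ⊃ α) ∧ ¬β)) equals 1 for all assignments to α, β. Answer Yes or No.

Yes

α = 0, β = 0 ↦ 1
α = 0, β = 1/3 ↦ 1
α = 0, β = 2/3 ↦ 1
α = 0, β = 1 ↦ 1
α = 1/3, β = 0 ↦ 1
α = 1/3, β = 1/3 ↦ 1
α = 1/3, β = 2/3 ↦ 1
α = 1/3, β = 1 ↦ 1
α = 2/3, β = 0 ↦ 1
α = 2/3, β = 1/3 ↦ 1
α = 2/3, β = 2/3 ↦ 1
α = 2/3, β = 1 ↦ 1
α = 1, β = 0 ↦ 1
α = 1, β = 1/3 ↦ 1
α = 1, β = 2/3 ↦ 1
α = 1, β = 1 ↦ 1
Every assignment gives a value ≥ 1.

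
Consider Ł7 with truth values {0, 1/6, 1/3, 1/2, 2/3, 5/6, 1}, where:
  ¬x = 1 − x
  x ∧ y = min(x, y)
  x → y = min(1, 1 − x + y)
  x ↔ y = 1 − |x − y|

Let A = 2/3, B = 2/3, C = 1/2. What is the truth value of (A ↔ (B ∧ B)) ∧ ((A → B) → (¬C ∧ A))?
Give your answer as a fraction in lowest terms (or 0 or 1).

B ∧ B = 2/3 ∧ 2/3 = 2/3
A ↔ (B ∧ B) = 2/3 ↔ 2/3 = 1
A → B = 2/3 → 2/3 = 1
¬C = ¬1/2 = 1/2
¬C ∧ A = 1/2 ∧ 2/3 = 1/2
(A → B) → (¬C ∧ A) = 1 → 1/2 = 1/2
(A ↔ (B ∧ B)) ∧ ((A → B) → (¬C ∧ A)) = 1 ∧ 1/2 = 1/2

1/2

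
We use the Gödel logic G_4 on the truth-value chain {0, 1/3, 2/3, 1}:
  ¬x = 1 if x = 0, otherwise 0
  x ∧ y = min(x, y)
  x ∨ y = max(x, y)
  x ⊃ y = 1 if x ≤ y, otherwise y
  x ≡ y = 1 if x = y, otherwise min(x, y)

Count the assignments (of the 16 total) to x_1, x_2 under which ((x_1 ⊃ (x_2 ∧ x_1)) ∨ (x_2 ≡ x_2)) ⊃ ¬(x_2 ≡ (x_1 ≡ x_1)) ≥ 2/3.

4

x_1 = 0, x_2 = 0 ↦ 1  ≥
x_1 = 0, x_2 = 1/3 ↦ 0  <
x_1 = 0, x_2 = 2/3 ↦ 0  <
x_1 = 0, x_2 = 1 ↦ 0  <
x_1 = 1/3, x_2 = 0 ↦ 1  ≥
x_1 = 1/3, x_2 = 1/3 ↦ 0  <
x_1 = 1/3, x_2 = 2/3 ↦ 0  <
x_1 = 1/3, x_2 = 1 ↦ 0  <
x_1 = 2/3, x_2 = 0 ↦ 1  ≥
x_1 = 2/3, x_2 = 1/3 ↦ 0  <
x_1 = 2/3, x_2 = 2/3 ↦ 0  <
x_1 = 2/3, x_2 = 1 ↦ 0  <
x_1 = 1, x_2 = 0 ↦ 1  ≥
x_1 = 1, x_2 = 1/3 ↦ 0  <
x_1 = 1, x_2 = 2/3 ↦ 0  <
x_1 = 1, x_2 = 1 ↦ 0  <
So 4 of the 16 assignments meet the threshold.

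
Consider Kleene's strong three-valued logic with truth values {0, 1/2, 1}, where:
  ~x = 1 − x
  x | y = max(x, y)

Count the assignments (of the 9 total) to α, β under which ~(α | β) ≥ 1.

α = 0, β = 0 ↦ 1  ≥
α = 0, β = 1/2 ↦ 1/2  <
α = 0, β = 1 ↦ 0  <
α = 1/2, β = 0 ↦ 1/2  <
α = 1/2, β = 1/2 ↦ 1/2  <
α = 1/2, β = 1 ↦ 0  <
α = 1, β = 0 ↦ 0  <
α = 1, β = 1/2 ↦ 0  <
α = 1, β = 1 ↦ 0  <
So 1 of the 9 assignments meets the threshold.

1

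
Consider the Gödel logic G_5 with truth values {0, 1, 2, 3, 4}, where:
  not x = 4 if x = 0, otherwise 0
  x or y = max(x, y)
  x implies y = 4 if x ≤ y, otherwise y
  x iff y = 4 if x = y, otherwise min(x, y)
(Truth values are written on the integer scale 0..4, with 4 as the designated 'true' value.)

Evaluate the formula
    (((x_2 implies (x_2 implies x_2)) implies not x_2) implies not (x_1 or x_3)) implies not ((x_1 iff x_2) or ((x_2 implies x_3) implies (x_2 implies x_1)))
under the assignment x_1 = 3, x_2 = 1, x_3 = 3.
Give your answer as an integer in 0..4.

x_2 implies x_2 = 1 implies 1 = 4
x_2 implies (x_2 implies x_2) = 1 implies 4 = 4
not x_2 = not 1 = 0
(x_2 implies (x_2 implies x_2)) implies not x_2 = 4 implies 0 = 0
x_1 or x_3 = 3 or 3 = 3
not (x_1 or x_3) = not 3 = 0
((x_2 implies (x_2 implies x_2)) implies not x_2) implies not (x_1 or x_3) = 0 implies 0 = 4
x_1 iff x_2 = 3 iff 1 = 1
x_2 implies x_3 = 1 implies 3 = 4
x_2 implies x_1 = 1 implies 3 = 4
(x_2 implies x_3) implies (x_2 implies x_1) = 4 implies 4 = 4
(x_1 iff x_2) or ((x_2 implies x_3) implies (x_2 implies x_1)) = 1 or 4 = 4
not ((x_1 iff x_2) or ((x_2 implies x_3) implies (x_2 implies x_1))) = not 4 = 0
(((x_2 implies (x_2 implies x_2)) implies not x_2) implies not (x_1 or x_3)) implies not ((x_1 iff x_2) or ((x_2 implies x_3) implies (x_2 implies x_1))) = 4 implies 0 = 0

0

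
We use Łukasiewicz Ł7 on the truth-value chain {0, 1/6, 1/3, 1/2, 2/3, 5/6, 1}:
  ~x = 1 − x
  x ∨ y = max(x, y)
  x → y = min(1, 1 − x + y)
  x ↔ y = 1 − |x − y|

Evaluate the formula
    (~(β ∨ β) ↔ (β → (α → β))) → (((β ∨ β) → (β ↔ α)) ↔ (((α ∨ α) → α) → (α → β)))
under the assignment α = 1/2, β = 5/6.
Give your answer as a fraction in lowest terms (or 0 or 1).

β ∨ β = 5/6 ∨ 5/6 = 5/6
~(β ∨ β) = ~5/6 = 1/6
α → β = 1/2 → 5/6 = 1
β → (α → β) = 5/6 → 1 = 1
~(β ∨ β) ↔ (β → (α → β)) = 1/6 ↔ 1 = 1/6
β ∨ β = 5/6 ∨ 5/6 = 5/6
β ↔ α = 5/6 ↔ 1/2 = 2/3
(β ∨ β) → (β ↔ α) = 5/6 → 2/3 = 5/6
α ∨ α = 1/2 ∨ 1/2 = 1/2
(α ∨ α) → α = 1/2 → 1/2 = 1
α → β = 1/2 → 5/6 = 1
((α ∨ α) → α) → (α → β) = 1 → 1 = 1
((β ∨ β) → (β ↔ α)) ↔ (((α ∨ α) → α) → (α → β)) = 5/6 ↔ 1 = 5/6
(~(β ∨ β) ↔ (β → (α → β))) → (((β ∨ β) → (β ↔ α)) ↔ (((α ∨ α) → α) → (α → β))) = 1/6 → 5/6 = 1

1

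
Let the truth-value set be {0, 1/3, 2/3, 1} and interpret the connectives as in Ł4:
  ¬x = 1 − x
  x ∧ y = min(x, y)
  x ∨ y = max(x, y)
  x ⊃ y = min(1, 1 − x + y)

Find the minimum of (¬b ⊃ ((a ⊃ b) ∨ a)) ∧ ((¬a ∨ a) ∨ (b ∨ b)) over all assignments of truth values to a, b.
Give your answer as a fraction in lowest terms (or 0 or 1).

2/3

Take a = 1/3, b = 0:
¬b = ¬0 = 1
a ⊃ b = 1/3 ⊃ 0 = 2/3
(a ⊃ b) ∨ a = 2/3 ∨ 1/3 = 2/3
¬b ⊃ ((a ⊃ b) ∨ a) = 1 ⊃ 2/3 = 2/3
¬a = ¬1/3 = 2/3
¬a ∨ a = 2/3 ∨ 1/3 = 2/3
b ∨ b = 0 ∨ 0 = 0
(¬a ∨ a) ∨ (b ∨ b) = 2/3 ∨ 0 = 2/3
(¬b ⊃ ((a ⊃ b) ∨ a)) ∧ ((¬a ∨ a) ∨ (b ∨ b)) = 2/3 ∧ 2/3 = 2/3
No assignment yields a value below 2/3, so this is the minimum.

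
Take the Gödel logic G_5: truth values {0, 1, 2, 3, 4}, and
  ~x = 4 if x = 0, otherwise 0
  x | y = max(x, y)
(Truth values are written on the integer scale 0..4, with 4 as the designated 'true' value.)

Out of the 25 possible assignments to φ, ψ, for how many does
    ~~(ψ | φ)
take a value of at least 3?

24

value 4: 24 assignments (counts)
value 0: 1 assignment
So 24 of the 25 assignments meet the threshold.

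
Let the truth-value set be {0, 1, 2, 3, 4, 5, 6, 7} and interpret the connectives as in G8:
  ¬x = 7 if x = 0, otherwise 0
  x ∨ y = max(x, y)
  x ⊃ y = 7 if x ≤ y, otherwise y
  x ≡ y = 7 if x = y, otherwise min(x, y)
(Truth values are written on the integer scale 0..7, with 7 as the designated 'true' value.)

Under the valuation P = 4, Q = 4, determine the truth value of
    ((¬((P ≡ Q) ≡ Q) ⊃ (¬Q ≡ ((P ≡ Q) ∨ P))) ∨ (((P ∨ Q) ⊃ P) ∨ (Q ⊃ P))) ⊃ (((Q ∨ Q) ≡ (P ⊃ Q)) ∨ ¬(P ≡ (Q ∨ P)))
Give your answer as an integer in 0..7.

4

P ≡ Q = 4 ≡ 4 = 7
(P ≡ Q) ≡ Q = 7 ≡ 4 = 4
¬((P ≡ Q) ≡ Q) = ¬4 = 0
¬Q = ¬4 = 0
P ≡ Q = 4 ≡ 4 = 7
(P ≡ Q) ∨ P = 7 ∨ 4 = 7
¬Q ≡ ((P ≡ Q) ∨ P) = 0 ≡ 7 = 0
¬((P ≡ Q) ≡ Q) ⊃ (¬Q ≡ ((P ≡ Q) ∨ P)) = 0 ⊃ 0 = 7
P ∨ Q = 4 ∨ 4 = 4
(P ∨ Q) ⊃ P = 4 ⊃ 4 = 7
Q ⊃ P = 4 ⊃ 4 = 7
((P ∨ Q) ⊃ P) ∨ (Q ⊃ P) = 7 ∨ 7 = 7
(¬((P ≡ Q) ≡ Q) ⊃ (¬Q ≡ ((P ≡ Q) ∨ P))) ∨ (((P ∨ Q) ⊃ P) ∨ (Q ⊃ P)) = 7 ∨ 7 = 7
Q ∨ Q = 4 ∨ 4 = 4
P ⊃ Q = 4 ⊃ 4 = 7
(Q ∨ Q) ≡ (P ⊃ Q) = 4 ≡ 7 = 4
Q ∨ P = 4 ∨ 4 = 4
P ≡ (Q ∨ P) = 4 ≡ 4 = 7
¬(P ≡ (Q ∨ P)) = ¬7 = 0
((Q ∨ Q) ≡ (P ⊃ Q)) ∨ ¬(P ≡ (Q ∨ P)) = 4 ∨ 0 = 4
((¬((P ≡ Q) ≡ Q) ⊃ (¬Q ≡ ((P ≡ Q) ∨ P))) ∨ (((P ∨ Q) ⊃ P) ∨ (Q ⊃ P))) ⊃ (((Q ∨ Q) ≡ (P ⊃ Q)) ∨ ¬(P ≡ (Q ∨ P))) = 7 ⊃ 4 = 4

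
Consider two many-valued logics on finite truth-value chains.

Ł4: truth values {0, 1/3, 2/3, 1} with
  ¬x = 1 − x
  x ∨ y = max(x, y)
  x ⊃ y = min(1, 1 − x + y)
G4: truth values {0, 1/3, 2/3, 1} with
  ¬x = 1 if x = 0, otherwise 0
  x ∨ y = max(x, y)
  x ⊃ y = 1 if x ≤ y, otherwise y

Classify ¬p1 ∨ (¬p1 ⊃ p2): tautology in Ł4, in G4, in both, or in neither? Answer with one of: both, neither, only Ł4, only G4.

only G4

In Ł4: at p1 = 1/3, p2 = 0 the value is 2/3 — not a tautology.
In G4: every assignment gives 1 — tautology.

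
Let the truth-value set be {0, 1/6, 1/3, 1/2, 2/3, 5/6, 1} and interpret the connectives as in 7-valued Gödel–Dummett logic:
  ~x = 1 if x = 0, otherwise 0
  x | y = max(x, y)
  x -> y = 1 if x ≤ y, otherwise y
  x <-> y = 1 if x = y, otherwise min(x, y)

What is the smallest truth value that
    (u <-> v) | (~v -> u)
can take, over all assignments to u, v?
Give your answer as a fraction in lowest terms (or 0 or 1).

Take u = 1/6, v = 0:
u <-> v = 1/6 <-> 0 = 0
~v = ~0 = 1
~v -> u = 1 -> 1/6 = 1/6
(u <-> v) | (~v -> u) = 0 | 1/6 = 1/6
No assignment yields a value below 1/6, so this is the minimum.

1/6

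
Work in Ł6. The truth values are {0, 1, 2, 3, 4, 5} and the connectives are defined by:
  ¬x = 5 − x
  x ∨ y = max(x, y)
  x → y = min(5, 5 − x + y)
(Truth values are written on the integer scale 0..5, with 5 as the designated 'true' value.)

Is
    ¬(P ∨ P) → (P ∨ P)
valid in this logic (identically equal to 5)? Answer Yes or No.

No

Counterexample: take P = 0.
P ∨ P = 0 ∨ 0 = 0
¬(P ∨ P) = ¬0 = 5
¬(P ∨ P) → (P ∨ P) = 5 → 0 = 0
This gives 0 ≠ 5.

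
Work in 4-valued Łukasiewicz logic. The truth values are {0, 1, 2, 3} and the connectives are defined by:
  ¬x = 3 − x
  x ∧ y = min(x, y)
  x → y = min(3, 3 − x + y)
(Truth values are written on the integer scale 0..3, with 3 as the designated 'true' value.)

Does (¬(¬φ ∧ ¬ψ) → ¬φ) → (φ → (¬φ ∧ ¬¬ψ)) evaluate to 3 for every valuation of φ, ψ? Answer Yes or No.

Counterexample: take φ = 1, ψ = 0.
¬φ = ¬1 = 2
¬ψ = ¬0 = 3
¬φ ∧ ¬ψ = 2 ∧ 3 = 2
¬(¬φ ∧ ¬ψ) = ¬2 = 1
¬φ = ¬1 = 2
¬(¬φ ∧ ¬ψ) → ¬φ = 1 → 2 = 3
¬φ = ¬1 = 2
¬ψ = ¬0 = 3
¬¬ψ = ¬3 = 0
¬φ ∧ ¬¬ψ = 2 ∧ 0 = 0
φ → (¬φ ∧ ¬¬ψ) = 1 → 0 = 2
(¬(¬φ ∧ ¬ψ) → ¬φ) → (φ → (¬φ ∧ ¬¬ψ)) = 3 → 2 = 2
This gives 2 ≠ 3.

No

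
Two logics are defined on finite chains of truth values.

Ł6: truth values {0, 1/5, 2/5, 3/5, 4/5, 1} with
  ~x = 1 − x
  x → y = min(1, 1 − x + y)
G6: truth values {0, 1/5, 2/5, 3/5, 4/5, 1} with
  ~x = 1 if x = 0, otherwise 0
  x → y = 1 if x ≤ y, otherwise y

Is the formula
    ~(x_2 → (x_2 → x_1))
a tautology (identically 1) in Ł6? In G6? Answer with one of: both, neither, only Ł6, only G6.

neither

In Ł6: at x_1 = 0, x_2 = 0 the value is 0 — not a tautology.
In G6: at x_1 = 0, x_2 = 0 the value is 0 — not a tautology.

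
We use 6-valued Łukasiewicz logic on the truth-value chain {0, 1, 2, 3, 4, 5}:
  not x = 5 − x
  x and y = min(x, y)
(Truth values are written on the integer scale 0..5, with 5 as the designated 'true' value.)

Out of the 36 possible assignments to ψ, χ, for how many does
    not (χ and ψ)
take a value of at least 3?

value 5: 11 assignments (counts)
value 4: 9 assignments (counts)
value 3: 7 assignments (counts)
value 2: 5 assignments
value 1: 3 assignments
value 0: 1 assignment
So 27 of the 36 assignments meet the threshold.

27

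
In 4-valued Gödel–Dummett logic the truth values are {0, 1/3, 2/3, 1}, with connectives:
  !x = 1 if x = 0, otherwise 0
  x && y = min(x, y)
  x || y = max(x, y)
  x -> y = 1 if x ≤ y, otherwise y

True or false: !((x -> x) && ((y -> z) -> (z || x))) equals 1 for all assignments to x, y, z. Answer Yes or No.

Counterexample: take x = 0, y = 0, z = 1/3.
x -> x = 0 -> 0 = 1
y -> z = 0 -> 1/3 = 1
z || x = 1/3 || 0 = 1/3
(y -> z) -> (z || x) = 1 -> 1/3 = 1/3
(x -> x) && ((y -> z) -> (z || x)) = 1 && 1/3 = 1/3
!((x -> x) && ((y -> z) -> (z || x))) = !1/3 = 0
This gives 0 ≠ 1.

No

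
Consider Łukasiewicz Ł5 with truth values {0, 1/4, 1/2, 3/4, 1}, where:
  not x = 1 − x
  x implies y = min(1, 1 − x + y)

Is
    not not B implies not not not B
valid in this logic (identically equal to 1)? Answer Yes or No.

Counterexample: take B = 3/4.
not B = not 3/4 = 1/4
not not B = not 1/4 = 3/4
not B = not 3/4 = 1/4
not not B = not 1/4 = 3/4
not not not B = not 3/4 = 1/4
not not B implies not not not B = 3/4 implies 1/4 = 1/2
This gives 1/2 ≠ 1.

No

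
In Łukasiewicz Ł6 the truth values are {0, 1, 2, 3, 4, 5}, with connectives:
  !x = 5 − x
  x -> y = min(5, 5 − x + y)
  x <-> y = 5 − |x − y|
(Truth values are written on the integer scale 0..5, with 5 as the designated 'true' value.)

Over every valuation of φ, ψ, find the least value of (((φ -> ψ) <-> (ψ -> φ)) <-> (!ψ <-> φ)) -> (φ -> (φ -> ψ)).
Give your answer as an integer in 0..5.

Take φ = 5, ψ = 2:
φ -> ψ = 5 -> 2 = 2
ψ -> φ = 2 -> 5 = 5
(φ -> ψ) <-> (ψ -> φ) = 2 <-> 5 = 2
!ψ = !2 = 3
!ψ <-> φ = 3 <-> 5 = 3
((φ -> ψ) <-> (ψ -> φ)) <-> (!ψ <-> φ) = 2 <-> 3 = 4
φ -> ψ = 5 -> 2 = 2
φ -> (φ -> ψ) = 5 -> 2 = 2
(((φ -> ψ) <-> (ψ -> φ)) <-> (!ψ <-> φ)) -> (φ -> (φ -> ψ)) = 4 -> 2 = 3
No assignment yields a value below 3, so this is the minimum.

3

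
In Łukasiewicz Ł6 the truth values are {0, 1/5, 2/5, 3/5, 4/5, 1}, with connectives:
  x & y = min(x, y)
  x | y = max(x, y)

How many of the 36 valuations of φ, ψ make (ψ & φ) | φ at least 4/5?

value 1: 6 assignments (counts)
value 4/5: 6 assignments (counts)
value 3/5: 6 assignments
value 2/5: 6 assignments
value 1/5: 6 assignments
value 0: 6 assignments
So 12 of the 36 assignments meet the threshold.

12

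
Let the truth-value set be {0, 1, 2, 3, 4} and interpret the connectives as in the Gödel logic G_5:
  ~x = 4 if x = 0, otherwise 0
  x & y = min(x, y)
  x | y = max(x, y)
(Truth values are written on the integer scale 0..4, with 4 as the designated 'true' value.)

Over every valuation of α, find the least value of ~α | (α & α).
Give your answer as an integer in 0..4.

1

Take α = 1:
~α = ~1 = 0
α & α = 1 & 1 = 1
~α | (α & α) = 0 | 1 = 1
No assignment yields a value below 1, so this is the minimum.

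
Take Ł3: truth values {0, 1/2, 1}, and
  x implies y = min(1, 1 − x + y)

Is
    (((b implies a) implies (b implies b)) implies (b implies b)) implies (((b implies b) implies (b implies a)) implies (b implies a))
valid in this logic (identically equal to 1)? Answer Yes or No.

Yes

a = 0, b = 0 ↦ 1
a = 0, b = 1/2 ↦ 1
a = 0, b = 1 ↦ 1
a = 1/2, b = 0 ↦ 1
a = 1/2, b = 1/2 ↦ 1
a = 1/2, b = 1 ↦ 1
a = 1, b = 0 ↦ 1
a = 1, b = 1/2 ↦ 1
a = 1, b = 1 ↦ 1
Every assignment gives a value ≥ 1.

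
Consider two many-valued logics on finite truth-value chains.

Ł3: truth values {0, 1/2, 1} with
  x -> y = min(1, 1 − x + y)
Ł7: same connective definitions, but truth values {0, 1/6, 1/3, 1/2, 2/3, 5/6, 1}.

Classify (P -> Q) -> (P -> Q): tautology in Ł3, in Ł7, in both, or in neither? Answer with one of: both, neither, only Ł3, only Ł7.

both

In Ł3: every assignment gives 1 — tautology.
In Ł7: every assignment gives 1 — tautology.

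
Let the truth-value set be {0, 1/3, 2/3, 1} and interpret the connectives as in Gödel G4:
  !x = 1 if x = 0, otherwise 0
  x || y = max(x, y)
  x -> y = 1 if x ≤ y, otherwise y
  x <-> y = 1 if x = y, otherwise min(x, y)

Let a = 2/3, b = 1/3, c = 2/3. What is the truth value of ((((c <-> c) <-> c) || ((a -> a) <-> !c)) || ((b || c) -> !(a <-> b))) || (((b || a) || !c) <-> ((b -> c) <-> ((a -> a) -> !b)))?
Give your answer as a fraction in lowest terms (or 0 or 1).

2/3

c <-> c = 2/3 <-> 2/3 = 1
(c <-> c) <-> c = 1 <-> 2/3 = 2/3
a -> a = 2/3 -> 2/3 = 1
!c = !2/3 = 0
(a -> a) <-> !c = 1 <-> 0 = 0
((c <-> c) <-> c) || ((a -> a) <-> !c) = 2/3 || 0 = 2/3
b || c = 1/3 || 2/3 = 2/3
a <-> b = 2/3 <-> 1/3 = 1/3
!(a <-> b) = !1/3 = 0
(b || c) -> !(a <-> b) = 2/3 -> 0 = 0
(((c <-> c) <-> c) || ((a -> a) <-> !c)) || ((b || c) -> !(a <-> b)) = 2/3 || 0 = 2/3
b || a = 1/3 || 2/3 = 2/3
!c = !2/3 = 0
(b || a) || !c = 2/3 || 0 = 2/3
b -> c = 1/3 -> 2/3 = 1
a -> a = 2/3 -> 2/3 = 1
!b = !1/3 = 0
(a -> a) -> !b = 1 -> 0 = 0
(b -> c) <-> ((a -> a) -> !b) = 1 <-> 0 = 0
((b || a) || !c) <-> ((b -> c) <-> ((a -> a) -> !b)) = 2/3 <-> 0 = 0
((((c <-> c) <-> c) || ((a -> a) <-> !c)) || ((b || c) -> !(a <-> b))) || (((b || a) || !c) <-> ((b -> c) <-> ((a -> a) -> !b))) = 2/3 || 0 = 2/3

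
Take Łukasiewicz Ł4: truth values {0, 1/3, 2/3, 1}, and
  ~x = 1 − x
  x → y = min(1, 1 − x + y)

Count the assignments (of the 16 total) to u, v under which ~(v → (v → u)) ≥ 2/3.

u = 0, v = 0 ↦ 0  <
u = 0, v = 1/3 ↦ 0  <
u = 0, v = 2/3 ↦ 1/3  <
u = 0, v = 1 ↦ 1  ≥
u = 1/3, v = 0 ↦ 0  <
u = 1/3, v = 1/3 ↦ 0  <
u = 1/3, v = 2/3 ↦ 0  <
u = 1/3, v = 1 ↦ 2/3  ≥
u = 2/3, v = 0 ↦ 0  <
u = 2/3, v = 1/3 ↦ 0  <
u = 2/3, v = 2/3 ↦ 0  <
u = 2/3, v = 1 ↦ 1/3  <
u = 1, v = 0 ↦ 0  <
u = 1, v = 1/3 ↦ 0  <
u = 1, v = 2/3 ↦ 0  <
u = 1, v = 1 ↦ 0  <
So 2 of the 16 assignments meet the threshold.

2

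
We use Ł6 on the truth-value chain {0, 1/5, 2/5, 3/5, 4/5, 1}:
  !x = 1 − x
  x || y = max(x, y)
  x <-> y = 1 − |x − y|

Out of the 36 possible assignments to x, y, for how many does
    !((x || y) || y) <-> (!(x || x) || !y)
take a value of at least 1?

value 1: 6 assignments (counts)
value 4/5: 10 assignments
value 3/5: 8 assignments
value 2/5: 6 assignments
value 1/5: 4 assignments
value 0: 2 assignments
So 6 of the 36 assignments meet the threshold.

6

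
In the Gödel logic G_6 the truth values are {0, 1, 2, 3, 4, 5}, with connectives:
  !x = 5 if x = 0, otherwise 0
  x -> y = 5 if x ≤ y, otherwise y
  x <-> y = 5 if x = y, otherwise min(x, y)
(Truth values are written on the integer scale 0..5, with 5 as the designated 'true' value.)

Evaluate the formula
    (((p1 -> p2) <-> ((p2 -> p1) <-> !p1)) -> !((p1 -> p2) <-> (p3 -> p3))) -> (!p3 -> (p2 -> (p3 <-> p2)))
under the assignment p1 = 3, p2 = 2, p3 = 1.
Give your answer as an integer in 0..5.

p1 -> p2 = 3 -> 2 = 2
p2 -> p1 = 2 -> 3 = 5
!p1 = !3 = 0
(p2 -> p1) <-> !p1 = 5 <-> 0 = 0
(p1 -> p2) <-> ((p2 -> p1) <-> !p1) = 2 <-> 0 = 0
p1 -> p2 = 3 -> 2 = 2
p3 -> p3 = 1 -> 1 = 5
(p1 -> p2) <-> (p3 -> p3) = 2 <-> 5 = 2
!((p1 -> p2) <-> (p3 -> p3)) = !2 = 0
((p1 -> p2) <-> ((p2 -> p1) <-> !p1)) -> !((p1 -> p2) <-> (p3 -> p3)) = 0 -> 0 = 5
!p3 = !1 = 0
p3 <-> p2 = 1 <-> 2 = 1
p2 -> (p3 <-> p2) = 2 -> 1 = 1
!p3 -> (p2 -> (p3 <-> p2)) = 0 -> 1 = 5
(((p1 -> p2) <-> ((p2 -> p1) <-> !p1)) -> !((p1 -> p2) <-> (p3 -> p3))) -> (!p3 -> (p2 -> (p3 <-> p2))) = 5 -> 5 = 5

5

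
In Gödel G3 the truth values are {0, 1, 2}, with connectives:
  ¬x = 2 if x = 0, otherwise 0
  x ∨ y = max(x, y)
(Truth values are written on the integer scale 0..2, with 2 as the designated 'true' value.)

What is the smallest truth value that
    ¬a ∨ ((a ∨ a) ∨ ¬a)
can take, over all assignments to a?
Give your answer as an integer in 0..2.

1

Take a = 1:
¬a = ¬1 = 0
a ∨ a = 1 ∨ 1 = 1
¬a = ¬1 = 0
(a ∨ a) ∨ ¬a = 1 ∨ 0 = 1
¬a ∨ ((a ∨ a) ∨ ¬a) = 0 ∨ 1 = 1
No assignment yields a value below 1, so this is the minimum.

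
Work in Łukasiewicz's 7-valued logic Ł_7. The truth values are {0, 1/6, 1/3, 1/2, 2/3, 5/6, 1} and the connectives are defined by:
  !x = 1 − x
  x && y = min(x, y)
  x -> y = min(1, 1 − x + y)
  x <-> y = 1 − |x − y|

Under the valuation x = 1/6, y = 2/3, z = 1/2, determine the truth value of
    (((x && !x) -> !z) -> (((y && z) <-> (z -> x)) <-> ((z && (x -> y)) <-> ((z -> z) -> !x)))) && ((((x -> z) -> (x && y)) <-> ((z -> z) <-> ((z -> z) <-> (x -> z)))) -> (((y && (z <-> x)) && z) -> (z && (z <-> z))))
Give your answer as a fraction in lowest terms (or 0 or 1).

!x = !1/6 = 5/6
x && !x = 1/6 && 5/6 = 1/6
!z = !1/2 = 1/2
(x && !x) -> !z = 1/6 -> 1/2 = 1
y && z = 2/3 && 1/2 = 1/2
z -> x = 1/2 -> 1/6 = 2/3
(y && z) <-> (z -> x) = 1/2 <-> 2/3 = 5/6
x -> y = 1/6 -> 2/3 = 1
z && (x -> y) = 1/2 && 1 = 1/2
z -> z = 1/2 -> 1/2 = 1
!x = !1/6 = 5/6
(z -> z) -> !x = 1 -> 5/6 = 5/6
(z && (x -> y)) <-> ((z -> z) -> !x) = 1/2 <-> 5/6 = 2/3
((y && z) <-> (z -> x)) <-> ((z && (x -> y)) <-> ((z -> z) -> !x)) = 5/6 <-> 2/3 = 5/6
((x && !x) -> !z) -> (((y && z) <-> (z -> x)) <-> ((z && (x -> y)) <-> ((z -> z) -> !x))) = 1 -> 5/6 = 5/6
x -> z = 1/6 -> 1/2 = 1
x && y = 1/6 && 2/3 = 1/6
(x -> z) -> (x && y) = 1 -> 1/6 = 1/6
z -> z = 1/2 -> 1/2 = 1
z -> z = 1/2 -> 1/2 = 1
x -> z = 1/6 -> 1/2 = 1
(z -> z) <-> (x -> z) = 1 <-> 1 = 1
(z -> z) <-> ((z -> z) <-> (x -> z)) = 1 <-> 1 = 1
((x -> z) -> (x && y)) <-> ((z -> z) <-> ((z -> z) <-> (x -> z))) = 1/6 <-> 1 = 1/6
z <-> x = 1/2 <-> 1/6 = 2/3
y && (z <-> x) = 2/3 && 2/3 = 2/3
(y && (z <-> x)) && z = 2/3 && 1/2 = 1/2
z <-> z = 1/2 <-> 1/2 = 1
z && (z <-> z) = 1/2 && 1 = 1/2
((y && (z <-> x)) && z) -> (z && (z <-> z)) = 1/2 -> 1/2 = 1
(((x -> z) -> (x && y)) <-> ((z -> z) <-> ((z -> z) <-> (x -> z)))) -> (((y && (z <-> x)) && z) -> (z && (z <-> z))) = 1/6 -> 1 = 1
(((x && !x) -> !z) -> (((y && z) <-> (z -> x)) <-> ((z && (x -> y)) <-> ((z -> z) -> !x)))) && ((((x -> z) -> (x && y)) <-> ((z -> z) <-> ((z -> z) <-> (x -> z)))) -> (((y && (z <-> x)) && z) -> (z && (z <-> z)))) = 5/6 && 1 = 5/6

5/6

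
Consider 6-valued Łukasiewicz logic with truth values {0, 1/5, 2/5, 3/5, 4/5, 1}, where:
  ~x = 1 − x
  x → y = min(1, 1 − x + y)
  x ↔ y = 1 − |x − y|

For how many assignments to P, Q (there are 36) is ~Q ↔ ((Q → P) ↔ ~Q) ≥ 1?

21

value 1: 21 assignments (counts)
value 4/5: 5 assignments
value 3/5: 4 assignments
value 2/5: 3 assignments
value 1/5: 2 assignments
value 0: 1 assignment
So 21 of the 36 assignments meet the threshold.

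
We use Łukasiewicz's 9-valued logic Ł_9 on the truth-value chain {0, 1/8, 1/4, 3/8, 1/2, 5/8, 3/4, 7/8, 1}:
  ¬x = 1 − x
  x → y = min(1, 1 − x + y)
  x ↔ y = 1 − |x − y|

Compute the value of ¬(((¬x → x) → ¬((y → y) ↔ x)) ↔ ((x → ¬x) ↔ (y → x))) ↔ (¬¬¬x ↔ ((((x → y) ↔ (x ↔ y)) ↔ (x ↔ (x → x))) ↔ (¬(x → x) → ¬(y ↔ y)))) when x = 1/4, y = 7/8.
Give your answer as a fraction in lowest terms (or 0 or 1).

3/4

¬x = ¬1/4 = 3/4
¬x → x = 3/4 → 1/4 = 1/2
y → y = 7/8 → 7/8 = 1
(y → y) ↔ x = 1 ↔ 1/4 = 1/4
¬((y → y) ↔ x) = ¬1/4 = 3/4
(¬x → x) → ¬((y → y) ↔ x) = 1/2 → 3/4 = 1
¬x = ¬1/4 = 3/4
x → ¬x = 1/4 → 3/4 = 1
y → x = 7/8 → 1/4 = 3/8
(x → ¬x) ↔ (y → x) = 1 ↔ 3/8 = 3/8
((¬x → x) → ¬((y → y) ↔ x)) ↔ ((x → ¬x) ↔ (y → x)) = 1 ↔ 3/8 = 3/8
¬(((¬x → x) → ¬((y → y) ↔ x)) ↔ ((x → ¬x) ↔ (y → x))) = ¬3/8 = 5/8
¬x = ¬1/4 = 3/4
¬¬x = ¬3/4 = 1/4
¬¬¬x = ¬1/4 = 3/4
x → y = 1/4 → 7/8 = 1
x ↔ y = 1/4 ↔ 7/8 = 3/8
(x → y) ↔ (x ↔ y) = 1 ↔ 3/8 = 3/8
x → x = 1/4 → 1/4 = 1
x ↔ (x → x) = 1/4 ↔ 1 = 1/4
((x → y) ↔ (x ↔ y)) ↔ (x ↔ (x → x)) = 3/8 ↔ 1/4 = 7/8
x → x = 1/4 → 1/4 = 1
¬(x → x) = ¬1 = 0
y ↔ y = 7/8 ↔ 7/8 = 1
¬(y ↔ y) = ¬1 = 0
¬(x → x) → ¬(y ↔ y) = 0 → 0 = 1
(((x → y) ↔ (x ↔ y)) ↔ (x ↔ (x → x))) ↔ (¬(x → x) → ¬(y ↔ y)) = 7/8 ↔ 1 = 7/8
¬¬¬x ↔ ((((x → y) ↔ (x ↔ y)) ↔ (x ↔ (x → x))) ↔ (¬(x → x) → ¬(y ↔ y))) = 3/4 ↔ 7/8 = 7/8
¬(((¬x → x) → ¬((y → y) ↔ x)) ↔ ((x → ¬x) ↔ (y → x))) ↔ (¬¬¬x ↔ ((((x → y) ↔ (x ↔ y)) ↔ (x ↔ (x → x))) ↔ (¬(x → x) → ¬(y ↔ y)))) = 5/8 ↔ 7/8 = 3/4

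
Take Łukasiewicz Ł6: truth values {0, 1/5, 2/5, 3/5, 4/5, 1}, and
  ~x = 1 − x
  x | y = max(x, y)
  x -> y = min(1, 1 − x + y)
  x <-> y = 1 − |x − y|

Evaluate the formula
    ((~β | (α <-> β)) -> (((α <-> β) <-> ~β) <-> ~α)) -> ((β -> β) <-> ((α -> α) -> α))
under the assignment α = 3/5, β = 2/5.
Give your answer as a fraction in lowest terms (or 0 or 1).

~β = ~2/5 = 3/5
α <-> β = 3/5 <-> 2/5 = 4/5
~β | (α <-> β) = 3/5 | 4/5 = 4/5
α <-> β = 3/5 <-> 2/5 = 4/5
~β = ~2/5 = 3/5
(α <-> β) <-> ~β = 4/5 <-> 3/5 = 4/5
~α = ~3/5 = 2/5
((α <-> β) <-> ~β) <-> ~α = 4/5 <-> 2/5 = 3/5
(~β | (α <-> β)) -> (((α <-> β) <-> ~β) <-> ~α) = 4/5 -> 3/5 = 4/5
β -> β = 2/5 -> 2/5 = 1
α -> α = 3/5 -> 3/5 = 1
(α -> α) -> α = 1 -> 3/5 = 3/5
(β -> β) <-> ((α -> α) -> α) = 1 <-> 3/5 = 3/5
((~β | (α <-> β)) -> (((α <-> β) <-> ~β) <-> ~α)) -> ((β -> β) <-> ((α -> α) -> α)) = 4/5 -> 3/5 = 4/5

4/5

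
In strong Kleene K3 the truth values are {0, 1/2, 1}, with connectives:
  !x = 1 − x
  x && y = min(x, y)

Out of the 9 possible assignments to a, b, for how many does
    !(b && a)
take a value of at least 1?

a = 0, b = 0 ↦ 1  ≥
a = 0, b = 1/2 ↦ 1  ≥
a = 0, b = 1 ↦ 1  ≥
a = 1/2, b = 0 ↦ 1  ≥
a = 1/2, b = 1/2 ↦ 1/2  <
a = 1/2, b = 1 ↦ 1/2  <
a = 1, b = 0 ↦ 1  ≥
a = 1, b = 1/2 ↦ 1/2  <
a = 1, b = 1 ↦ 0  <
So 5 of the 9 assignments meet the threshold.

5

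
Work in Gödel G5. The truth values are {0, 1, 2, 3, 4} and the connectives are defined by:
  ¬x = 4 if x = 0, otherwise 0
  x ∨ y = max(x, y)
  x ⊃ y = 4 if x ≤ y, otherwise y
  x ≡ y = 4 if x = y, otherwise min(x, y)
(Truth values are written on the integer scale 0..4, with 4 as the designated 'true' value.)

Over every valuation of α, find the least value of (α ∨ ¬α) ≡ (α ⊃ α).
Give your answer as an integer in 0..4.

Take α = 1:
¬α = ¬1 = 0
α ∨ ¬α = 1 ∨ 0 = 1
α ⊃ α = 1 ⊃ 1 = 4
(α ∨ ¬α) ≡ (α ⊃ α) = 1 ≡ 4 = 1
No assignment yields a value below 1, so this is the minimum.

1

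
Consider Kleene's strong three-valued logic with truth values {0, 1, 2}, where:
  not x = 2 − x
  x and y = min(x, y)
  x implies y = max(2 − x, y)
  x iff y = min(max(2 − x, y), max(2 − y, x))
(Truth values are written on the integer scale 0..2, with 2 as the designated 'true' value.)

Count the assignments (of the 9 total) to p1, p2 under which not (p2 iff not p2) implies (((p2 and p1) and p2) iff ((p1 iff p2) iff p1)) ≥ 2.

3

p1 = 0, p2 = 0 ↦ 2  ≥
p1 = 0, p2 = 1 ↦ 1  <
p1 = 0, p2 = 2 ↦ 0  <
p1 = 1, p2 = 0 ↦ 1  <
p1 = 1, p2 = 1 ↦ 1  <
p1 = 1, p2 = 2 ↦ 1  <
p1 = 2, p2 = 0 ↦ 2  ≥
p1 = 2, p2 = 1 ↦ 1  <
p1 = 2, p2 = 2 ↦ 2  ≥
So 3 of the 9 assignments meet the threshold.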